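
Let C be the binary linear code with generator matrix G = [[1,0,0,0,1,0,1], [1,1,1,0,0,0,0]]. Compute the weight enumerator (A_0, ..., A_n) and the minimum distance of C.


Weight distribution: A_0 = 1, A_3 = 2, A_4 = 1. Minimum distance d = 3.

Enumerate all 2^2 = 4 messages m ∈ F_2^2.
For each, compute codeword c = mG in F_2^7, then tally its weight.
  m = 00 → c = 0000000, weight = 0.
  m = 10 → c = 1000101, weight = 3.
  m = 01 → c = 1110000, weight = 3.
  m = 11 → c = 0110101, weight = 4.
Tally weights:
  weight 0: 1 codewords.
  weight 3: 2 codewords.
  weight 4: 1 codewords.
Minimum distance d = smallest w > 0 with A_w > 0 = 3.
Sanity: Σ A_w = 4 = 2^2 = 4 ✓.


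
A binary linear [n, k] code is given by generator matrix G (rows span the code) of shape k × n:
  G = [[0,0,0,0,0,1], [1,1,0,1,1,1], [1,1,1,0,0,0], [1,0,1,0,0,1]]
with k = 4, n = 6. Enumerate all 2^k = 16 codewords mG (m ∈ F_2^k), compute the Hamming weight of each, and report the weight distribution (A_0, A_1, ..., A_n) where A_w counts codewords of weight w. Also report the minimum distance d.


Weight distribution: A_0 = 1, A_1 = 2, A_2 = 2, A_3 = 4, A_4 = 5, A_5 = 2. Minimum distance d = 1.

Enumerate all 2^4 = 16 messages m ∈ F_2^4.
For each, compute codeword c = mG in F_2^6, then tally its weight.
  m = 0000 → c = 000000, weight = 0.
  m = 1000 → c = 000001, weight = 1.
  m = 0100 → c = 110111, weight = 5.
  m = 1100 → c = 110110, weight = 4.
  m = 0010 → c = 111000, weight = 3.
  m = 1010 → c = 111001, weight = 4.
  m = 0110 → c = 001111, weight = 4.
  m = 1110 → c = 001110, weight = 3.
  m = 0001 → c = 101001, weight = 3.
  m = 1001 → c = 101000, weight = 2.
  m = 0101 → c = 011110, weight = 4.
  m = 1101 → c = 011111, weight = 5.
  m = 0011 → c = 010001, weight = 2.
  m = 1011 → c = 010000, weight = 1.
  m = 0111 → c = 100110, weight = 3.
  m = 1111 → c = 100111, weight = 4.
Tally weights:
  weight 0: 1 codewords.
  weight 1: 2 codewords.
  weight 2: 2 codewords.
  weight 3: 4 codewords.
  weight 4: 5 codewords.
  weight 5: 2 codewords.
Minimum distance d = smallest w > 0 with A_w > 0 = 1.
Sanity: Σ A_w = 16 = 2^4 = 16 ✓.


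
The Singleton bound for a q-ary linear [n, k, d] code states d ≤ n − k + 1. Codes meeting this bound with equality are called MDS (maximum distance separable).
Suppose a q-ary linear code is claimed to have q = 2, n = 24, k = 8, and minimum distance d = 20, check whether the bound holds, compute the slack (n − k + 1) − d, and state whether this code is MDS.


Singleton RHS = n − k + 1 = 17, slack = -3, bound violated (no such code; not MDS).

Singleton bound: d ≤ n − k + 1.
Here n = 24, k = 8, so n − k + 1 = 17.
Given d = 20, check d ≤ 17: NO.
Slack = (n − k + 1) − d = -3.
The slack is negative: d = 20 exceeds n − k + 1 = 17 by 3, so the Singleton bound is violated and no linear [24, 8, 20]_2 code can exist. In particular it is not MDS (MDS requires d = n − k + 1 exactly).
Description: the claimed parameters are [24, 8, 20]_2; such a code would be impossible (violates the Singleton bound).


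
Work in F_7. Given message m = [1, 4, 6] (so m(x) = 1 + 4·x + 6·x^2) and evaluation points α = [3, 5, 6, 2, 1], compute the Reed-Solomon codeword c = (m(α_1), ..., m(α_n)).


c = [4, 3, 3, 5, 4]

Message polynomial: m(x) = 1 + 4·x + 6·x^2 (mod 7).
For each evaluation point α_i, compute m(α_i) mod 7:
  α_1 = 3: Horner steps 6 → 1 → 4, so m(3) = 4.
  α_2 = 5: Horner steps 6 → 6 → 3, so m(5) = 3.
  α_3 = 6: Horner steps 6 → 5 → 3, so m(6) = 3.
  α_4 = 2: Horner steps 6 → 2 → 5, so m(2) = 5.
  α_5 = 1: Horner steps 6 → 3 → 4, so m(1) = 4.
Codeword c = [4, 3, 3, 5, 4] ∈ F_7^5.


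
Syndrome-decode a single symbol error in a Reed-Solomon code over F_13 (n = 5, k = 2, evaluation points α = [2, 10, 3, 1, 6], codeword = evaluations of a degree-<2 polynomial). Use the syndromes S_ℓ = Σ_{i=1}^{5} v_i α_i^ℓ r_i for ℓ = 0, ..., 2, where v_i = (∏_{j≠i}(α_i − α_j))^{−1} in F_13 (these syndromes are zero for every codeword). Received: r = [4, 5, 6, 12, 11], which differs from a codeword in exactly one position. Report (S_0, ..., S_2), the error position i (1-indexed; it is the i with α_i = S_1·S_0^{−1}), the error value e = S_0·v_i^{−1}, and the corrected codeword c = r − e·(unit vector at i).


S = (12, 10, 4), error at position 3, error magnitude e = 10, c = [4, 5, 9, 12, 11].

Step 1: column multipliers v_i = (∏_{j≠i}(α_i − α_j))^{−1} mod 13.
  i = 1 (α = 2): (2−10)(2−3)(2−1)(2−6) = (−8)·(−1)·1·(−4) = −32 ≡ 7, so v_1 = 7^{−1} = 2 (mod 13).
  i = 2 (α = 10): (10−2)(10−3)(10−1)(10−6) = 8·7·9·4 = 2016 ≡ 1, so v_2 = 1^{−1} = 1 (mod 13).
  i = 3 (α = 3): (3−2)(3−10)(3−1)(3−6) = 1·(−7)·2·(−3) = 42 ≡ 3, so v_3 = 3^{−1} = 9 (mod 13).
  i = 4 (α = 1): (1−2)(1−10)(1−3)(1−6) = (−1)·(−9)·(−2)·(−5) = 90 ≡ 12, so v_4 = 12^{−1} = 12 (mod 13).
  i = 5 (α = 6): (6−2)(6−10)(6−3)(6−1) = 4·(−4)·3·5 = −240 ≡ 7, so v_5 = 7^{−1} = 2 (mod 13).
  v = [2, 1, 9, 12, 2].
Step 2: syndromes of r = [4, 5, 6, 12, 11] (all sums mod 13).
  S_0 = Σ v_i r_i = 2·4 + 1·5 + 9·6 + 12·12 + 2·11 = 233 ≡ 12.
  S_1 = Σ v_i α_i r_i = 2·2·4 + 1·10·5 + 9·3·6 + 12·1·12 + 2·6·11 = 504 ≡ 10.
  α_i^2 mod 13 = [4, 9, 9, 1, 10].
  S_2 = Σ v_i α_i^2 r_i = 2·4·4 + 1·9·5 + 9·9·6 + 12·1·12 + 2·10·11 = 927 ≡ 4.
  S = (12, 10, 4) ≠ 0, so r is not a codeword (an error is present).
Step 3: locate the error. For a single error e at position i, S_ℓ = v_i·e·α_i^ℓ, so α_err = S_1/S_0.
  S_0^{−1} = 12^{−1} = 12 (mod 13), so α_err = 10·12 = 120 ≡ 3 = α_3. Error position i = 3.
  Consistency check: S_2/S_1 = 4·4 = 16 ≡ 3 = α_err ✓ (single-error assumption holds).
Step 4: error magnitude e = S_0/v_3 = S_0·∏_{j≠3}(α_3 − α_j) = 12·3 = 36 ≡ 10 (mod 13).
Step 5: correct position 3: c_3 = r_3 − e = 6 − 10 ≡ 9 (mod 13). Hence c = [4, 5, 9, 12, 11].
  Check: interpolating c through the α_i gives m(x) = 7 + 5·x (degree < 2) with m(α_i) = c_i for every i, so c is indeed a codeword.


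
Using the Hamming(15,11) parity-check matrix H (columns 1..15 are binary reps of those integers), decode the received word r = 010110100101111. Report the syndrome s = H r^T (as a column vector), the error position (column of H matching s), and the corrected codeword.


s = (1, 1, 1, 0)^T, error position = 14, corrected codeword c = 010110100101101

Compute s = H r^T mod 2 one row at a time:
  s_1 = 0 + 0 + 1 + 0 + 1 + 1 + 1 + 1 = 5 ≡ 1 (mod 2).
  s_2 = 1 + 1 + 0 + 1 + 1 + 1 + 1 + 1 = 7 ≡ 1 (mod 2).
  s_3 = 1 + 0 + 0 + 1 + 1 + 0 + 1 + 1 = 5 ≡ 1 (mod 2).
  s_4 = 0 + 0 + 1 + 1 + 0 + 0 + 1 + 1 = 4 ≡ 0 (mod 2).
s = (1, 1, 1, 0)^T — this equals column 14 of H (binary 1110), so error is at position 14.
Correct: flip bit 14 of r = 010110100101111 to get c = 010110100101101.


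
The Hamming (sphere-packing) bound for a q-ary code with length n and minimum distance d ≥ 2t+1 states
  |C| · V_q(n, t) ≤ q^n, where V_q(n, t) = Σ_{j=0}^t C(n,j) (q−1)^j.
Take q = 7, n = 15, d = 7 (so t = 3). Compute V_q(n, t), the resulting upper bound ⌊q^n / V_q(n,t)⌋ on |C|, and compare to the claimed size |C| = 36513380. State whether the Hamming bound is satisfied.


V_q(n, t) = 102151, q^n = 4747561509943, Hamming bound = 46475918, |C| = 36513380 ≤ bound (satisfied).

Step 1: Compute V_q(n, t) = Σ_{j=0}^3 C(n, j) (q−1)^j.
  j = 0: C(15,0)·(6)^0 = 1·1 = 1.
  j = 1: C(15,1)·(6)^1 = 15·6 = 90.
  j = 2: C(15,2)·(6)^2 = 105·36 = 3780.
  j = 3: C(15,3)·(6)^3 = 455·216 = 98280.
  V_q(n, t) = 1 + 90 + 3780 + 98280 = 102151.
Step 2: q^n = 7^15 = 4747561509943.
Step 3: Hamming bound ⌊q^n / V_q(n,t)⌋ = ⌊4747561509943/102151⌋ = 46475918.
Step 4: Compare |C| = 36513380 to 46475918: satisfied.
The claimed |C| lies below the Hamming bound.


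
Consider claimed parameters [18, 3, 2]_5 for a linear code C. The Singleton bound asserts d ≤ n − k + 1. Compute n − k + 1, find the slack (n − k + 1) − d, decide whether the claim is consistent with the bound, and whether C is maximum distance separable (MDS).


Singleton RHS = n − k + 1 = 16, slack = 14, bound satisfied, not MDS.

Singleton bound: d ≤ n − k + 1.
Here n = 18, k = 3, so n − k + 1 = 16.
Given d = 2, check d ≤ 16: YES.
Slack = (n − k + 1) − d = 14.
The code is NOT MDS (slack = 14 > 0).
Description: the claimed parameters are [18, 3, 2]_5; such a code would be non-MDS.


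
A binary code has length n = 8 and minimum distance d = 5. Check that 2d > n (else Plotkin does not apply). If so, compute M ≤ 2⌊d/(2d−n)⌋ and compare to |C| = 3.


Plotkin bound M ≤ 4; given |C| = 3 ≤ bound (satisfied).

Check applicability: 2d = 10, n = 8.
2d − n = 2 > 0, so Plotkin applies.
Compute d/(2d−n) = 5/2 ≈ 2.5000.
⌊d/(2d−n)⌋ = 2.
Plotkin bound: M ≤ 2·2 = 4.
Given |C| = 3, check: satisfied.
This |C| is below the Plotkin bound.


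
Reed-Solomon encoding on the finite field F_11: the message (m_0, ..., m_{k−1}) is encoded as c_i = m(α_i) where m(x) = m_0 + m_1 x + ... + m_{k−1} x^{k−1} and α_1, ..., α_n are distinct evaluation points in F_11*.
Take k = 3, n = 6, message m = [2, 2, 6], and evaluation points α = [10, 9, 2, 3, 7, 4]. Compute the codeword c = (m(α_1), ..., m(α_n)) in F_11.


c = [6, 0, 8, 7, 2, 7]

Message polynomial: m(x) = 2 + 2·x + 6·x^2 (mod 11).
For each evaluation point α_i, compute m(α_i) mod 11:
  α_1 = 10: Horner steps 6 → 7 → 6, so m(10) = 6.
  α_2 = 9: Horner steps 6 → 1 → 0, so m(9) = 0.
  α_3 = 2: Horner steps 6 → 3 → 8, so m(2) = 8.
  α_4 = 3: Horner steps 6 → 9 → 7, so m(3) = 7.
  α_5 = 7: Horner steps 6 → 0 → 2, so m(7) = 2.
  α_6 = 4: Horner steps 6 → 4 → 7, so m(4) = 7.
Codeword c = [6, 0, 8, 7, 2, 7] ∈ F_11^6.


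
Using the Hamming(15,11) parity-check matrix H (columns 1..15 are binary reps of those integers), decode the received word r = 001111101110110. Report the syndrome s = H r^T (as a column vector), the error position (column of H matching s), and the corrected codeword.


s = (1, 0, 0, 0)^T, error position = 8, corrected codeword c = 001111111110110

Compute s = H r^T mod 2 one row at a time:
  s_1 = 0 + 1 + 1 + 1 + 0 + 1 + 1 + 0 = 5 ≡ 1 (mod 2).
  s_2 = 1 + 1 + 1 + 1 + 0 + 1 + 1 + 0 = 6 ≡ 0 (mod 2).
  s_3 = 0 + 1 + 1 + 1 + 1 + 1 + 1 + 0 = 6 ≡ 0 (mod 2).
  s_4 = 0 + 1 + 1 + 1 + 1 + 1 + 1 + 0 = 6 ≡ 0 (mod 2).
s = (1, 0, 0, 0)^T — this equals column 8 of H (binary 1000), so error is at position 8.
Correct: flip bit 8 of r = 001111101110110 to get c = 001111111110110.


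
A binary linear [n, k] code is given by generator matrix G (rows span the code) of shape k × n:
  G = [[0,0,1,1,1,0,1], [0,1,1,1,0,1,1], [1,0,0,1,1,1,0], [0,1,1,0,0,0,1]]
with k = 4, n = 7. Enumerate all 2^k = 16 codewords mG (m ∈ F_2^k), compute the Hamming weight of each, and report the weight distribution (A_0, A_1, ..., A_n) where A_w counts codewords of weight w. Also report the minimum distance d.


Weight distribution: A_0 = 1, A_2 = 2, A_3 = 5, A_4 = 5, A_5 = 2, A_7 = 1. Minimum distance d = 2.

Enumerate all 2^4 = 16 messages m ∈ F_2^4.
For each, compute codeword c = mG in F_2^7, then tally its weight.
  m = 0000 → c = 0000000, weight = 0.
  m = 1000 → c = 0011101, weight = 4.
  m = 0100 → c = 0111011, weight = 5.
  m = 1100 → c = 0100110, weight = 3.
  m = 0010 → c = 1001110, weight = 4.
  m = 1010 → c = 1010011, weight = 4.
  m = 0110 → c = 1110101, weight = 5.
  m = 1110 → c = 1101000, weight = 3.
  m = 0001 → c = 0110001, weight = 3.
  m = 1001 → c = 0101100, weight = 3.
  m = 0101 → c = 0001010, weight = 2.
  m = 1101 → c = 0010111, weight = 4.
  m = 0011 → c = 1111111, weight = 7.
  m = 1011 → c = 1100010, weight = 3.
  m = 0111 → c = 1000100, weight = 2.
  m = 1111 → c = 1011001, weight = 4.
Tally weights:
  weight 0: 1 codewords.
  weight 2: 2 codewords.
  weight 3: 5 codewords.
  weight 4: 5 codewords.
  weight 5: 2 codewords.
  weight 7: 1 codewords.
Minimum distance d = smallest w > 0 with A_w > 0 = 2.
Sanity: Σ A_w = 16 = 2^4 = 16 ✓.


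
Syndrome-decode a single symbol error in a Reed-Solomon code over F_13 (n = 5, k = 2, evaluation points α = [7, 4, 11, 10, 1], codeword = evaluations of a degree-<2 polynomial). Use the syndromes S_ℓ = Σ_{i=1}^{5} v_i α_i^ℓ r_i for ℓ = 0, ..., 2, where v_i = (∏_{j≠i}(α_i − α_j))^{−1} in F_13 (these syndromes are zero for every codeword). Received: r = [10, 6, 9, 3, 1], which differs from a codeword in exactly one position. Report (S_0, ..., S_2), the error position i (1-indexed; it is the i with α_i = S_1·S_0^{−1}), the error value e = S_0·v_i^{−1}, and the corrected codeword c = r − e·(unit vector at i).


S = (8, 4, 2), error at position 1, error magnitude e = 12, c = [11, 6, 9, 3, 1].

Step 1: column multipliers v_i = (∏_{j≠i}(α_i − α_j))^{−1} mod 13.
  i = 1 (α = 7): (7−4)(7−11)(7−10)(7−1) = 3·(−4)·(−3)·6 = 216 ≡ 8, so v_1 = 8^{−1} = 5 (mod 13).
  i = 2 (α = 4): (4−7)(4−11)(4−10)(4−1) = (−3)·(−7)·(−6)·3 = −378 ≡ 12, so v_2 = 12^{−1} = 12 (mod 13).
  i = 3 (α = 11): (11−7)(11−4)(11−10)(11−1) = 4·7·1·10 = 280 ≡ 7, so v_3 = 7^{−1} = 2 (mod 13).
  i = 4 (α = 10): (10−7)(10−4)(10−11)(10−1) = 3·6·(−1)·9 = −162 ≡ 7, so v_4 = 7^{−1} = 2 (mod 13).
  i = 5 (α = 1): (1−7)(1−4)(1−11)(1−10) = (−6)·(−3)·(−10)·(−9) = 1620 ≡ 8, so v_5 = 8^{−1} = 5 (mod 13).
  v = [5, 12, 2, 2, 5].
Step 2: syndromes of r = [10, 6, 9, 3, 1] (all sums mod 13).
  S_0 = Σ v_i r_i = 5·10 + 12·6 + 2·9 + 2·3 + 5·1 = 151 ≡ 8.
  S_1 = Σ v_i α_i r_i = 5·7·10 + 12·4·6 + 2·11·9 + 2·10·3 + 5·1·1 = 901 ≡ 4.
  α_i^2 mod 13 = [10, 3, 4, 9, 1].
  S_2 = Σ v_i α_i^2 r_i = 5·10·10 + 12·3·6 + 2·4·9 + 2·9·3 + 5·1·1 = 847 ≡ 2.
  S = (8, 4, 2) ≠ 0, so r is not a codeword (an error is present).
Step 3: locate the error. For a single error e at position i, S_ℓ = v_i·e·α_i^ℓ, so α_err = S_1/S_0.
  S_0^{−1} = 8^{−1} = 5 (mod 13), so α_err = 4·5 = 20 ≡ 7 = α_1. Error position i = 1.
  Consistency check: S_2/S_1 = 2·10 = 20 ≡ 7 = α_err ✓ (single-error assumption holds).
Step 4: error magnitude e = S_0/v_1 = S_0·∏_{j≠1}(α_1 − α_j) = 8·8 = 64 ≡ 12 (mod 13).
Step 5: correct position 1: c_1 = r_1 − e = 10 − 12 ≡ 11 (mod 13). Hence c = [11, 6, 9, 3, 1].
  Check: interpolating c through the α_i gives m(x) = 8 + 6·x (degree < 2) with m(α_i) = c_i for every i, so c is indeed a codeword.


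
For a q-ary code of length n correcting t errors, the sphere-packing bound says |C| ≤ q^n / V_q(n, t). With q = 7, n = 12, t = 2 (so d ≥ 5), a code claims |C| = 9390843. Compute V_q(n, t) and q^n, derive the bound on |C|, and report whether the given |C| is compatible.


V_q(n, t) = 2449, q^n = 13841287201, Hamming bound = 5651811, |C| = 9390843 > bound (violated).

Step 1: Compute V_q(n, t) = Σ_{j=0}^2 C(n, j) (q−1)^j.
  j = 0: C(12,0)·(6)^0 = 1·1 = 1.
  j = 1: C(12,1)·(6)^1 = 12·6 = 72.
  j = 2: C(12,2)·(6)^2 = 66·36 = 2376.
  V_q(n, t) = 1 + 72 + 2376 = 2449.
Step 2: q^n = 7^12 = 13841287201.
Step 3: Hamming bound ⌊q^n / V_q(n,t)⌋ = ⌊13841287201/2449⌋ = 5651811.
Step 4: Compare |C| = 9390843 to 5651811: violated.
The claimed |C| lies above the Hamming bound, so no 7-ary code of length 12 with d ≥ 5 can have 9390843 codewords.


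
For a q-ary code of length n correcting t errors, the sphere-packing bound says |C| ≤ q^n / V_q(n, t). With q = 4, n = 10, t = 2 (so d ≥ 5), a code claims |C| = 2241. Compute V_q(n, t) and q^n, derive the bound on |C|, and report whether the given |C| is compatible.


V_q(n, t) = 436, q^n = 1048576, Hamming bound = 2404, |C| = 2241 ≤ bound (satisfied).

Step 1: Compute V_q(n, t) = Σ_{j=0}^2 C(n, j) (q−1)^j.
  j = 0: C(10,0)·(3)^0 = 1·1 = 1.
  j = 1: C(10,1)·(3)^1 = 10·3 = 30.
  j = 2: C(10,2)·(3)^2 = 45·9 = 405.
  V_q(n, t) = 1 + 30 + 405 = 436.
Step 2: q^n = 4^10 = 1048576.
Step 3: Hamming bound ⌊q^n / V_q(n,t)⌋ = ⌊1048576/436⌋ = 2404.
Step 4: Compare |C| = 2241 to 2404: satisfied.
The claimed |C| lies below the Hamming bound.


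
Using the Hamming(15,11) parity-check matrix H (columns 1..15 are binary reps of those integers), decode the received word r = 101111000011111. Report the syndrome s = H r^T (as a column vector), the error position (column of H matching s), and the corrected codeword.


s = (1, 1, 1, 0)^T, error position = 14, corrected codeword c = 101111000011101

Compute s = H r^T mod 2 one row at a time:
  s_1 = 0 + 0 + 0 + 1 + 1 + 1 + 1 + 1 = 5 ≡ 1 (mod 2).
  s_2 = 1 + 1 + 1 + 0 + 1 + 1 + 1 + 1 = 7 ≡ 1 (mod 2).
  s_3 = 0 + 1 + 1 + 0 + 0 + 1 + 1 + 1 = 5 ≡ 1 (mod 2).
  s_4 = 1 + 1 + 1 + 0 + 0 + 1 + 1 + 1 = 6 ≡ 0 (mod 2).
s = (1, 1, 1, 0)^T — this equals column 14 of H (binary 1110), so error is at position 14.
Correct: flip bit 14 of r = 101111000011111 to get c = 101111000011101.


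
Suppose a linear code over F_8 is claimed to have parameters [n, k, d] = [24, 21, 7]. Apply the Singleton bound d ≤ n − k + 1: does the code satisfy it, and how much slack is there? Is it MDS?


Singleton RHS = n − k + 1 = 4, slack = -3, bound violated (no such code; not MDS).

Singleton bound: d ≤ n − k + 1.
Here n = 24, k = 21, so n − k + 1 = 4.
Given d = 7, check d ≤ 4: NO.
Slack = (n − k + 1) − d = -3.
The slack is negative: d = 7 exceeds n − k + 1 = 4 by 3, so the Singleton bound is violated and no linear [24, 21, 7]_8 code can exist. In particular it is not MDS (MDS requires d = n − k + 1 exactly).
Description: the claimed parameters are [24, 21, 7]_8; such a code would be impossible (violates the Singleton bound).


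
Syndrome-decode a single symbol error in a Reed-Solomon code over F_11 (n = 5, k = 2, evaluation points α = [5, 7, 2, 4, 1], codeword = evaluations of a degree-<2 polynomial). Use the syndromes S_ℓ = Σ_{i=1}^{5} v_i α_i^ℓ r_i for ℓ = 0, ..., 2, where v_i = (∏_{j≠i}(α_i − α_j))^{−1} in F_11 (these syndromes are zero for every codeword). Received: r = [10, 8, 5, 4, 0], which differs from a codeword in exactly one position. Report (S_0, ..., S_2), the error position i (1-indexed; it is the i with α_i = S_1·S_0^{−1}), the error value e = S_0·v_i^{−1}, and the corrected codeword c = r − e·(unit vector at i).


S = (5, 3, 4), error at position 1, error magnitude e = 1, c = [9, 8, 5, 4, 0].

Step 1: column multipliers v_i = (∏_{j≠i}(α_i − α_j))^{−1} mod 11.
  i = 1 (α = 5): (5−7)(5−2)(5−4)(5−1) = (−2)·3·1·4 = −24 ≡ 9, so v_1 = 9^{−1} = 5 (mod 11).
  i = 2 (α = 7): (7−5)(7−2)(7−4)(7−1) = 2·5·3·6 = 180 ≡ 4, so v_2 = 4^{−1} = 3 (mod 11).
  i = 3 (α = 2): (2−5)(2−7)(2−4)(2−1) = (−3)·(−5)·(−2)·1 = −30 ≡ 3, so v_3 = 3^{−1} = 4 (mod 11).
  i = 4 (α = 4): (4−5)(4−7)(4−2)(4−1) = (−1)·(−3)·2·3 = 18 ≡ 7, so v_4 = 7^{−1} = 8 (mod 11).
  i = 5 (α = 1): (1−5)(1−7)(1−2)(1−4) = (−4)·(−6)·(−1)·(−3) = 72 ≡ 6, so v_5 = 6^{−1} = 2 (mod 11).
  v = [5, 3, 4, 8, 2].
Step 2: syndromes of r = [10, 8, 5, 4, 0] (all sums mod 11).
  S_0 = Σ v_i r_i = 5·10 + 3·8 + 4·5 + 8·4 + 2·0 = 126 ≡ 5.
  S_1 = Σ v_i α_i r_i = 5·5·10 + 3·7·8 + 4·2·5 + 8·4·4 + 2·1·0 = 586 ≡ 3.
  α_i^2 mod 11 = [3, 5, 4, 5, 1].
  S_2 = Σ v_i α_i^2 r_i = 5·3·10 + 3·5·8 + 4·4·5 + 8·5·4 + 2·1·0 = 510 ≡ 4.
  S = (5, 3, 4) ≠ 0, so r is not a codeword (an error is present).
Step 3: locate the error. For a single error e at position i, S_ℓ = v_i·e·α_i^ℓ, so α_err = S_1/S_0.
  S_0^{−1} = 5^{−1} = 9 (mod 11), so α_err = 3·9 = 27 ≡ 5 = α_1. Error position i = 1.
  Consistency check: S_2/S_1 = 4·4 = 16 ≡ 5 = α_err ✓ (single-error assumption holds).
Step 4: error magnitude e = S_0/v_1 = S_0·∏_{j≠1}(α_1 − α_j) = 5·9 = 45 ≡ 1 (mod 11).
Step 5: correct position 1: c_1 = r_1 − e = 10 − 1 ≡ 9 (mod 11). Hence c = [9, 8, 5, 4, 0].
  Check: interpolating c through the α_i gives m(x) = 6 + 5·x (degree < 2) with m(α_i) = c_i for every i, so c is indeed a codeword.


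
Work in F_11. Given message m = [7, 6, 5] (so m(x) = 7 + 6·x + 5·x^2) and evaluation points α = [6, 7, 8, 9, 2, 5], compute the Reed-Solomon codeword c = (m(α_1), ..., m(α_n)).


c = [3, 8, 1, 4, 6, 8]

Message polynomial: m(x) = 7 + 6·x + 5·x^2 (mod 11).
For each evaluation point α_i, compute m(α_i) mod 11:
  α_1 = 6: Horner steps 5 → 3 → 3, so m(6) = 3.
  α_2 = 7: Horner steps 5 → 8 → 8, so m(7) = 8.
  α_3 = 8: Horner steps 5 → 2 → 1, so m(8) = 1.
  α_4 = 9: Horner steps 5 → 7 → 4, so m(9) = 4.
  α_5 = 2: Horner steps 5 → 5 → 6, so m(2) = 6.
  α_6 = 5: Horner steps 5 → 9 → 8, so m(5) = 8.
Codeword c = [3, 8, 1, 4, 6, 8] ∈ F_11^6.


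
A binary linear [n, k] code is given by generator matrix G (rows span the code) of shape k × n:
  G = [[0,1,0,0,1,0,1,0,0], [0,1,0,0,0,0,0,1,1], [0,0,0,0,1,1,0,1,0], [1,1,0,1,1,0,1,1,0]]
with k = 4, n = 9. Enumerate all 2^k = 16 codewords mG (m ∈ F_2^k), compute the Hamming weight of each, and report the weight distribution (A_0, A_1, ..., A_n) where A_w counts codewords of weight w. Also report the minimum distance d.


Weight distribution: A_0 = 1, A_3 = 5, A_4 = 5, A_5 = 2, A_6 = 2, A_7 = 1. Minimum distance d = 3.

Enumerate all 2^4 = 16 messages m ∈ F_2^4.
For each, compute codeword c = mG in F_2^9, then tally its weight.
  m = 0000 → c = 000000000, weight = 0.
  m = 1000 → c = 010010100, weight = 3.
  m = 0100 → c = 010000011, weight = 3.
  m = 1100 → c = 000010111, weight = 4.
  m = 0010 → c = 000011010, weight = 3.
  m = 1010 → c = 010001110, weight = 4.
  m = 0110 → c = 010011001, weight = 4.
  m = 1110 → c = 000001101, weight = 3.
  m = 0001 → c = 110110110, weight = 6.
  m = 1001 → c = 100100010, weight = 3.
  m = 0101 → c = 100110101, weight = 5.
  m = 1101 → c = 110100001, weight = 4.
  m = 0011 → c = 110101100, weight = 5.
  m = 1011 → c = 100111000, weight = 4.
  m = 0111 → c = 100101111, weight = 6.
  m = 1111 → c = 110111011, weight = 7.
Tally weights:
  weight 0: 1 codewords.
  weight 3: 5 codewords.
  weight 4: 5 codewords.
  weight 5: 2 codewords.
  weight 6: 2 codewords.
  weight 7: 1 codewords.
Minimum distance d = smallest w > 0 with A_w > 0 = 3.
Sanity: Σ A_w = 16 = 2^4 = 16 ✓.


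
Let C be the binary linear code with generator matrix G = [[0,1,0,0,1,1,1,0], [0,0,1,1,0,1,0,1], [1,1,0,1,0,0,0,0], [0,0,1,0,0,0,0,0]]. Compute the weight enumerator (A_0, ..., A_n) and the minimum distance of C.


Weight distribution: A_0 = 1, A_1 = 1, A_3 = 2, A_4 = 5, A_5 = 5, A_6 = 2. Minimum distance d = 1.

Enumerate all 2^4 = 16 messages m ∈ F_2^4.
For each, compute codeword c = mG in F_2^8, then tally its weight.
  m = 0000 → c = 00000000, weight = 0.
  m = 1000 → c = 01001110, weight = 4.
  m = 0100 → c = 00110101, weight = 4.
  m = 1100 → c = 01111011, weight = 6.
  m = 0010 → c = 11010000, weight = 3.
  m = 1010 → c = 10011110, weight = 5.
  m = 0110 → c = 11100101, weight = 5.
  m = 1110 → c = 10101011, weight = 5.
  m = 0001 → c = 00100000, weight = 1.
  m = 1001 → c = 01101110, weight = 5.
  m = 0101 → c = 00010101, weight = 3.
  m = 1101 → c = 01011011, weight = 5.
  m = 0011 → c = 11110000, weight = 4.
  m = 1011 → c = 10111110, weight = 6.
  m = 0111 → c = 11000101, weight = 4.
  m = 1111 → c = 10001011, weight = 4.
Tally weights:
  weight 0: 1 codewords.
  weight 1: 1 codewords.
  weight 3: 2 codewords.
  weight 4: 5 codewords.
  weight 5: 5 codewords.
  weight 6: 2 codewords.
Minimum distance d = smallest w > 0 with A_w > 0 = 1.
Sanity: Σ A_w = 16 = 2^4 = 16 ✓.


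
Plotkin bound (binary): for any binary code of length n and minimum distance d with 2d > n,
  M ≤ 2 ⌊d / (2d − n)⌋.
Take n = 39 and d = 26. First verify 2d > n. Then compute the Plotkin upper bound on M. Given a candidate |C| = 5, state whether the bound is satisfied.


Plotkin bound M ≤ 4; given |C| = 5 > bound (violated).

Check applicability: 2d = 52, n = 39.
2d − n = 13 > 0, so Plotkin applies.
Compute d/(2d−n) = 26/13 ≈ 2.0000.
⌊d/(2d−n)⌋ = 2.
Plotkin bound: M ≤ 2·2 = 4.
Given |C| = 5, check: VIOLATED.
This |C| is above the Plotkin bound, so no binary code with n = 39, d = 26 and 5 codewords exists.


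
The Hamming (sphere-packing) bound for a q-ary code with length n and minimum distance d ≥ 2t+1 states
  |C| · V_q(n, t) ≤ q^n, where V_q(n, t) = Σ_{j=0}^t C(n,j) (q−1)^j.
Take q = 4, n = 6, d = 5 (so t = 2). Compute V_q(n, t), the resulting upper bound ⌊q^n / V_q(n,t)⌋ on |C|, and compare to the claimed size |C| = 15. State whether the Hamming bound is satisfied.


V_q(n, t) = 154, q^n = 4096, Hamming bound = 26, |C| = 15 ≤ bound (satisfied).

Step 1: Compute V_q(n, t) = Σ_{j=0}^2 C(n, j) (q−1)^j.
  j = 0: C(6,0)·(3)^0 = 1·1 = 1.
  j = 1: C(6,1)·(3)^1 = 6·3 = 18.
  j = 2: C(6,2)·(3)^2 = 15·9 = 135.
  V_q(n, t) = 1 + 18 + 135 = 154.
Step 2: q^n = 4^6 = 4096.
Step 3: Hamming bound ⌊q^n / V_q(n,t)⌋ = ⌊4096/154⌋ = 26.
Step 4: Compare |C| = 15 to 26: satisfied.
The claimed |C| lies below the Hamming bound.


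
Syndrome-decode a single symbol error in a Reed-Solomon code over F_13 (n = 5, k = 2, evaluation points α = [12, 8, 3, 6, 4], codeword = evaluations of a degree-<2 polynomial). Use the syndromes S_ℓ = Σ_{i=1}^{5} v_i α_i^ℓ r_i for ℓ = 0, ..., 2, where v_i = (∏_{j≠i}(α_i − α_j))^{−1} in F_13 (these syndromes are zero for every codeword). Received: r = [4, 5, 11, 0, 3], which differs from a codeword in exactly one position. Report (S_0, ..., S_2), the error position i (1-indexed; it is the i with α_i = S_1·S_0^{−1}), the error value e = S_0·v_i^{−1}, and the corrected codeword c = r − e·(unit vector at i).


S = (11, 10, 2), error at position 2, error magnitude e = 8, c = [4, 10, 11, 0, 3].

Step 1: column multipliers v_i = (∏_{j≠i}(α_i − α_j))^{−1} mod 13.
  i = 1 (α = 12): (12−8)(12−3)(12−6)(12−4) = 4·9·6·8 = 1728 ≡ 12, so v_1 = 12^{−1} = 12 (mod 13).
  i = 2 (α = 8): (8−12)(8−3)(8−6)(8−4) = (−4)·5·2·4 = −160 ≡ 9, so v_2 = 9^{−1} = 3 (mod 13).
  i = 3 (α = 3): (3−12)(3−8)(3−6)(3−4) = (−9)·(−5)·(−3)·(−1) = 135 ≡ 5, so v_3 = 5^{−1} = 8 (mod 13).
  i = 4 (α = 6): (6−12)(6−8)(6−3)(6−4) = (−6)·(−2)·3·2 = 72 ≡ 7, so v_4 = 7^{−1} = 2 (mod 13).
  i = 5 (α = 4): (4−12)(4−8)(4−3)(4−6) = (−8)·(−4)·1·(−2) = −64 ≡ 1, so v_5 = 1^{−1} = 1 (mod 13).
  v = [12, 3, 8, 2, 1].
Step 2: syndromes of r = [4, 5, 11, 0, 3] (all sums mod 13).
  S_0 = Σ v_i r_i = 12·4 + 3·5 + 8·11 + 2·0 + 1·3 = 154 ≡ 11.
  S_1 = Σ v_i α_i r_i = 12·12·4 + 3·8·5 + 8·3·11 + 2·6·0 + 1·4·3 = 972 ≡ 10.
  α_i^2 mod 13 = [1, 12, 9, 10, 3].
  S_2 = Σ v_i α_i^2 r_i = 12·1·4 + 3·12·5 + 8·9·11 + 2·10·0 + 1·3·3 = 1029 ≡ 2.
  S = (11, 10, 2) ≠ 0, so r is not a codeword (an error is present).
Step 3: locate the error. For a single error e at position i, S_ℓ = v_i·e·α_i^ℓ, so α_err = S_1/S_0.
  S_0^{−1} = 11^{−1} = 6 (mod 13), so α_err = 10·6 = 60 ≡ 8 = α_2. Error position i = 2.
  Consistency check: S_2/S_1 = 2·4 = 8 ≡ 8 = α_err ✓ (single-error assumption holds).
Step 4: error magnitude e = S_0/v_2 = S_0·∏_{j≠2}(α_2 − α_j) = 11·9 = 99 ≡ 8 (mod 13).
Step 5: correct position 2: c_2 = r_2 − e = 5 − 8 ≡ 10 (mod 13). Hence c = [4, 10, 11, 0, 3].
  Check: interpolating c through the α_i gives m(x) = 9 + 5·x (degree < 2) with m(α_i) = c_i for every i, so c is indeed a codeword.


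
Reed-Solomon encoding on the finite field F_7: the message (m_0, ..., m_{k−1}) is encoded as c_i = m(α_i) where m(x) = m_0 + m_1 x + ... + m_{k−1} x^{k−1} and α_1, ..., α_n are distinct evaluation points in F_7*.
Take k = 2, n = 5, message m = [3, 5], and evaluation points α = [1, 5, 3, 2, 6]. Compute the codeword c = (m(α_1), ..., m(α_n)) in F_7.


c = [1, 0, 4, 6, 5]

Message polynomial: m(x) = 3 + 5·x (mod 7).
For each evaluation point α_i, compute m(α_i) mod 7:
  α_1 = 1: Horner steps 5 → 1, so m(1) = 1.
  α_2 = 5: Horner steps 5 → 0, so m(5) = 0.
  α_3 = 3: Horner steps 5 → 4, so m(3) = 4.
  α_4 = 2: Horner steps 5 → 6, so m(2) = 6.
  α_5 = 6: Horner steps 5 → 5, so m(6) = 5.
Codeword c = [1, 0, 4, 6, 5] ∈ F_7^5.


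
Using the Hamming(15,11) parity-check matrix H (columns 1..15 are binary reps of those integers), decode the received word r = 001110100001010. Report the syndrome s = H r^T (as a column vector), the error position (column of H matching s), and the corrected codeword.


s = (0, 1, 1, 1)^T, error position = 7, corrected codeword c = 001110000001010

Compute s = H r^T mod 2 one row at a time:
  s_1 = 0 + 0 + 0 + 0 + 1 + 0 + 1 + 0 = 2 ≡ 0 (mod 2).
  s_2 = 1 + 1 + 0 + 1 + 1 + 0 + 1 + 0 = 5 ≡ 1 (mod 2).
  s_3 = 0 + 1 + 0 + 1 + 0 + 0 + 1 + 0 = 3 ≡ 1 (mod 2).
  s_4 = 0 + 1 + 1 + 1 + 0 + 0 + 0 + 0 = 3 ≡ 1 (mod 2).
s = (0, 1, 1, 1)^T — this equals column 7 of H (binary 0111), so error is at position 7.
Correct: flip bit 7 of r = 001110100001010 to get c = 001110000001010.


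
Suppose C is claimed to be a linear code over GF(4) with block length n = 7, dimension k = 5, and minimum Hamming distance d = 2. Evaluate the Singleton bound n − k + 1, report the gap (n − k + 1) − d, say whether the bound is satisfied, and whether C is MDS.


Singleton RHS = n − k + 1 = 3, slack = 1, bound satisfied, not MDS.

Singleton bound: d ≤ n − k + 1.
Here n = 7, k = 5, so n − k + 1 = 3.
Given d = 2, check d ≤ 3: YES.
Slack = (n − k + 1) − d = 1.
The code is NOT MDS (slack = 1 > 0).
Description: the claimed parameters are [7, 5, 2]_4; such a code would be non-MDS.


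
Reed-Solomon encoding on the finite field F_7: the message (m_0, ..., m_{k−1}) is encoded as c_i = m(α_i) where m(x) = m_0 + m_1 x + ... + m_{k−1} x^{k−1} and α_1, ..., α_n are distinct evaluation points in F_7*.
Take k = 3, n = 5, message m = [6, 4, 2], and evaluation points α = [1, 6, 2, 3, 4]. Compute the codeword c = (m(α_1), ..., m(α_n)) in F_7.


c = [5, 4, 1, 1, 5]

Message polynomial: m(x) = 6 + 4·x + 2·x^2 (mod 7).
For each evaluation point α_i, compute m(α_i) mod 7:
  α_1 = 1: Horner steps 2 → 6 → 5, so m(1) = 5.
  α_2 = 6: Horner steps 2 → 2 → 4, so m(6) = 4.
  α_3 = 2: Horner steps 2 → 1 → 1, so m(2) = 1.
  α_4 = 3: Horner steps 2 → 3 → 1, so m(3) = 1.
  α_5 = 4: Horner steps 2 → 5 → 5, so m(4) = 5.
Codeword c = [5, 4, 1, 1, 5] ∈ F_7^5.


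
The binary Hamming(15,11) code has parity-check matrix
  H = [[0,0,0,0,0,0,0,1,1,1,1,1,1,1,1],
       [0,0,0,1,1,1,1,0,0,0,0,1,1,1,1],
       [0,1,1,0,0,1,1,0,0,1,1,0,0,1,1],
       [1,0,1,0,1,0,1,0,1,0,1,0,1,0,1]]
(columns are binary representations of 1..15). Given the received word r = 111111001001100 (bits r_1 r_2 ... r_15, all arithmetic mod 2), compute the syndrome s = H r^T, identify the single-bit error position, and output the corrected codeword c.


s = (1, 1, 1, 1)^T, error position = 15, corrected codeword c = 111111001001101

Compute s = H r^T mod 2 one row at a time:
  s_1 = 0 + 1 + 0 + 0 + 1 + 1 + 0 + 0 = 3 ≡ 1 (mod 2).
  s_2 = 1 + 1 + 1 + 0 + 1 + 1 + 0 + 0 = 5 ≡ 1 (mod 2).
  s_3 = 1 + 1 + 1 + 0 + 0 + 0 + 0 + 0 = 3 ≡ 1 (mod 2).
  s_4 = 1 + 1 + 1 + 0 + 1 + 0 + 1 + 0 = 5 ≡ 1 (mod 2).
s = (1, 1, 1, 1)^T — this equals column 15 of H (binary 1111), so error is at position 15.
Correct: flip bit 15 of r = 111111001001100 to get c = 111111001001101.


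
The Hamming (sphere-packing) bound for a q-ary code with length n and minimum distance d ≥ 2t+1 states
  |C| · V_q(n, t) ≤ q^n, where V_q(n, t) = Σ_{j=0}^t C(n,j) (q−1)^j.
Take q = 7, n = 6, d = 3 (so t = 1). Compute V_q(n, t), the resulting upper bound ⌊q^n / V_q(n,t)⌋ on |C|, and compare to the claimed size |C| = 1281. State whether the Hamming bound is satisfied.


V_q(n, t) = 37, q^n = 117649, Hamming bound = 3179, |C| = 1281 ≤ bound (satisfied).

Step 1: Compute V_q(n, t) = Σ_{j=0}^1 C(n, j) (q−1)^j.
  j = 0: C(6,0)·(6)^0 = 1·1 = 1.
  j = 1: C(6,1)·(6)^1 = 6·6 = 36.
  V_q(n, t) = 1 + 36 = 37.
Step 2: q^n = 7^6 = 117649.
Step 3: Hamming bound ⌊q^n / V_q(n,t)⌋ = ⌊117649/37⌋ = 3179.
Step 4: Compare |C| = 1281 to 3179: satisfied.
The claimed |C| lies below the Hamming bound.


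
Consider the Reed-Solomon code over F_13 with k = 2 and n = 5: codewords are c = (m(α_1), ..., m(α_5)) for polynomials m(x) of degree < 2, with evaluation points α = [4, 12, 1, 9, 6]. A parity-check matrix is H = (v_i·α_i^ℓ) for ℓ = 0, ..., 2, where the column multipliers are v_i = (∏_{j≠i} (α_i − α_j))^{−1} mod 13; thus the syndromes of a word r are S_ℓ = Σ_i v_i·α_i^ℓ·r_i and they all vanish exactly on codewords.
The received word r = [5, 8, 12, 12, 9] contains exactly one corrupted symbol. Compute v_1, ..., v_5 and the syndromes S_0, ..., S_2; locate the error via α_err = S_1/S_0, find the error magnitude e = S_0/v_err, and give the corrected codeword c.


S = (9, 3, 1), error at position 4, error magnitude e = 10, c = [5, 8, 12, 2, 9].

Step 1: column multipliers v_i = (∏_{j≠i}(α_i − α_j))^{−1} mod 13.
  i = 1 (α = 4): (4−12)(4−1)(4−9)(4−6) = (−8)·3·(−5)·(−2) = −240 ≡ 7, so v_1 = 7^{−1} = 2 (mod 13).
  i = 2 (α = 12): (12−4)(12−1)(12−9)(12−6) = 8·11·3·6 = 1584 ≡ 11, so v_2 = 11^{−1} = 6 (mod 13).
  i = 3 (α = 1): (1−4)(1−12)(1−9)(1−6) = (−3)·(−11)·(−8)·(−5) = 1320 ≡ 7, so v_3 = 7^{−1} = 2 (mod 13).
  i = 4 (α = 9): (9−4)(9−12)(9−1)(9−6) = 5·(−3)·8·3 = −360 ≡ 4, so v_4 = 4^{−1} = 10 (mod 13).
  i = 5 (α = 6): (6−4)(6−12)(6−1)(6−9) = 2·(−6)·5·(−3) = 180 ≡ 11, so v_5 = 11^{−1} = 6 (mod 13).
  v = [2, 6, 2, 10, 6].
Step 2: syndromes of r = [5, 8, 12, 12, 9] (all sums mod 13).
  S_0 = Σ v_i r_i = 2·5 + 6·8 + 2·12 + 10·12 + 6·9 = 256 ≡ 9.
  S_1 = Σ v_i α_i r_i = 2·4·5 + 6·12·8 + 2·1·12 + 10·9·12 + 6·6·9 = 2044 ≡ 3.
  α_i^2 mod 13 = [3, 1, 1, 3, 10].
  S_2 = Σ v_i α_i^2 r_i = 2·3·5 + 6·1·8 + 2·1·12 + 10·3·12 + 6·10·9 = 1002 ≡ 1.
  S = (9, 3, 1) ≠ 0, so r is not a codeword (an error is present).
Step 3: locate the error. For a single error e at position i, S_ℓ = v_i·e·α_i^ℓ, so α_err = S_1/S_0.
  S_0^{−1} = 9^{−1} = 3 (mod 13), so α_err = 3·3 = 9 ≡ 9 = α_4. Error position i = 4.
  Consistency check: S_2/S_1 = 1·9 = 9 ≡ 9 = α_err ✓ (single-error assumption holds).
Step 4: error magnitude e = S_0/v_4 = S_0·∏_{j≠4}(α_4 − α_j) = 9·4 = 36 ≡ 10 (mod 13).
Step 5: correct position 4: c_4 = r_4 − e = 12 − 10 ≡ 2 (mod 13). Hence c = [5, 8, 12, 2, 9].
  Check: interpolating c through the α_i gives m(x) = 10 + 2·x (degree < 2) with m(α_i) = c_i for every i, so c is indeed a codeword.


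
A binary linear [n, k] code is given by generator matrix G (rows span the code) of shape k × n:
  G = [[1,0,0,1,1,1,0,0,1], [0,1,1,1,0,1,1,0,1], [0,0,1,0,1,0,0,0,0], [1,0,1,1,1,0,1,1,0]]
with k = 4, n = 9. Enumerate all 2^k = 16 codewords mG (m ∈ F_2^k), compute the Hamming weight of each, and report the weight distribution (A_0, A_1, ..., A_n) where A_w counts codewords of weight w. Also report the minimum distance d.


Weight distribution: A_0 = 1, A_2 = 1, A_3 = 2, A_4 = 1, A_5 = 6, A_6 = 5. Minimum distance d = 2.

Enumerate all 2^4 = 16 messages m ∈ F_2^4.
For each, compute codeword c = mG in F_2^9, then tally its weight.
  m = 0000 → c = 000000000, weight = 0.
  m = 1000 → c = 100111001, weight = 5.
  m = 0100 → c = 011101101, weight = 6.
  m = 1100 → c = 111010100, weight = 5.
  m = 0010 → c = 001010000, weight = 2.
  m = 1010 → c = 101101001, weight = 5.
  m = 0110 → c = 010111101, weight = 6.
  m = 1110 → c = 110000100, weight = 3.
  m = 0001 → c = 101110110, weight = 6.
  m = 1001 → c = 001001111, weight = 5.
  m = 0101 → c = 110011011, weight = 6.
  m = 1101 → c = 010100010, weight = 3.
  m = 0011 → c = 100100110, weight = 4.
  m = 1011 → c = 000011111, weight = 5.
  m = 0111 → c = 111001011, weight = 6.
  m = 1111 → c = 011110010, weight = 5.
Tally weights:
  weight 0: 1 codewords.
  weight 2: 1 codewords.
  weight 3: 2 codewords.
  weight 4: 1 codewords.
  weight 5: 6 codewords.
  weight 6: 5 codewords.
Minimum distance d = smallest w > 0 with A_w > 0 = 2.
Sanity: Σ A_w = 16 = 2^4 = 16 ✓.


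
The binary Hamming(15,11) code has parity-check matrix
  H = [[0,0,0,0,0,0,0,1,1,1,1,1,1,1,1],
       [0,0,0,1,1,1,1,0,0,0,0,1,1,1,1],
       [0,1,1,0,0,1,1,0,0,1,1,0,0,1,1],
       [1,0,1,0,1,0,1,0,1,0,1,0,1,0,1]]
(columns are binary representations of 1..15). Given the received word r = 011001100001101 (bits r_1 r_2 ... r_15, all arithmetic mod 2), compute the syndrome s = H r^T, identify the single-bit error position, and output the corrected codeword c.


s = (1, 1, 1, 0)^T, error position = 14, corrected codeword c = 011001100001111

Compute s = H r^T mod 2 one row at a time:
  s_1 = 0 + 0 + 0 + 0 + 1 + 1 + 0 + 1 = 3 ≡ 1 (mod 2).
  s_2 = 0 + 0 + 1 + 1 + 1 + 1 + 0 + 1 = 5 ≡ 1 (mod 2).
  s_3 = 1 + 1 + 1 + 1 + 0 + 0 + 0 + 1 = 5 ≡ 1 (mod 2).
  s_4 = 0 + 1 + 0 + 1 + 0 + 0 + 1 + 1 = 4 ≡ 0 (mod 2).
s = (1, 1, 1, 0)^T — this equals column 14 of H (binary 1110), so error is at position 14.
Correct: flip bit 14 of r = 011001100001101 to get c = 011001100001111.


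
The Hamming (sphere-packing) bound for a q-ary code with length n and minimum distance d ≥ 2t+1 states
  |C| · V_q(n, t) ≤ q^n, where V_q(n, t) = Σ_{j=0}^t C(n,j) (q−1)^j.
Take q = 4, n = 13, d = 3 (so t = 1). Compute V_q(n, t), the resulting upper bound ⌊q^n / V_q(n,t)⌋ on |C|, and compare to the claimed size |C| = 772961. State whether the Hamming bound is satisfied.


V_q(n, t) = 40, q^n = 67108864, Hamming bound = 1677721, |C| = 772961 ≤ bound (satisfied).

Step 1: Compute V_q(n, t) = Σ_{j=0}^1 C(n, j) (q−1)^j.
  j = 0: C(13,0)·(3)^0 = 1·1 = 1.
  j = 1: C(13,1)·(3)^1 = 13·3 = 39.
  V_q(n, t) = 1 + 39 = 40.
Step 2: q^n = 4^13 = 67108864.
Step 3: Hamming bound ⌊q^n / V_q(n,t)⌋ = ⌊67108864/40⌋ = 1677721.
Step 4: Compare |C| = 772961 to 1677721: satisfied.
The claimed |C| lies below the Hamming bound.


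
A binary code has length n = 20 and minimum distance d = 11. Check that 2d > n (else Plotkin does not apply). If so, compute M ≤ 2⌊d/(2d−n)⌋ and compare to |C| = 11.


Plotkin bound M ≤ 10; given |C| = 11 > bound (violated).

Check applicability: 2d = 22, n = 20.
2d − n = 2 > 0, so Plotkin applies.
Compute d/(2d−n) = 11/2 ≈ 5.5000.
⌊d/(2d−n)⌋ = 5.
Plotkin bound: M ≤ 2·5 = 10.
Given |C| = 11, check: VIOLATED.
This |C| is above the Plotkin bound, so no binary code with n = 20, d = 11 and 11 codewords exists.


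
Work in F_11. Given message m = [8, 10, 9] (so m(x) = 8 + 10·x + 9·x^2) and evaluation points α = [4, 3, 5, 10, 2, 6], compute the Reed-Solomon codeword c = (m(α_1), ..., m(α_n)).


c = [5, 9, 8, 7, 9, 7]

Message polynomial: m(x) = 8 + 10·x + 9·x^2 (mod 11).
For each evaluation point α_i, compute m(α_i) mod 11:
  α_1 = 4: Horner steps 9 → 2 → 5, so m(4) = 5.
  α_2 = 3: Horner steps 9 → 4 → 9, so m(3) = 9.
  α_3 = 5: Horner steps 9 → 0 → 8, so m(5) = 8.
  α_4 = 10: Horner steps 9 → 1 → 7, so m(10) = 7.
  α_5 = 2: Horner steps 9 → 6 → 9, so m(2) = 9.
  α_6 = 6: Horner steps 9 → 9 → 7, so m(6) = 7.
Codeword c = [5, 9, 8, 7, 9, 7] ∈ F_11^6.


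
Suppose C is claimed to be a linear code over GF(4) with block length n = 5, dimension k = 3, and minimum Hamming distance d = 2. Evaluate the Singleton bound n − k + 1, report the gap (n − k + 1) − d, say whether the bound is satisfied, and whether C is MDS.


Singleton RHS = n − k + 1 = 3, slack = 1, bound satisfied, not MDS.

Singleton bound: d ≤ n − k + 1.
Here n = 5, k = 3, so n − k + 1 = 3.
Given d = 2, check d ≤ 3: YES.
Slack = (n − k + 1) − d = 1.
The code is NOT MDS (slack = 1 > 0).
Description: the claimed parameters are [5, 3, 2]_4; such a code would be non-MDS.
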